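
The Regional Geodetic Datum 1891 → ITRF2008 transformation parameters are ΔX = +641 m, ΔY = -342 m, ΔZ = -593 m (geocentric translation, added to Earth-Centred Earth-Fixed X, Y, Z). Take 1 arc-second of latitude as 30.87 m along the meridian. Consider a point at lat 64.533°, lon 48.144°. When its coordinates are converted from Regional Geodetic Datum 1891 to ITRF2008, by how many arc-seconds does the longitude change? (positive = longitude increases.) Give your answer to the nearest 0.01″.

sin φ = 0.902833, cos φ = 0.429991, sin λ = 0.744824, cos λ = 0.667261.
East component: ΔE = −sin λ·ΔX + cos λ·ΔY = −(0.744824)(641) + (0.667261)(-342) = -705.64 m.
1° of latitude spans 3600 × 30.87 = 111132 m; at latitude φ, 1° of longitude spans that × cos φ = 47785.8 m, so Δλ = -705.64 / 47785.8 × 3600 = -53.160″.

Δλ = -53.16″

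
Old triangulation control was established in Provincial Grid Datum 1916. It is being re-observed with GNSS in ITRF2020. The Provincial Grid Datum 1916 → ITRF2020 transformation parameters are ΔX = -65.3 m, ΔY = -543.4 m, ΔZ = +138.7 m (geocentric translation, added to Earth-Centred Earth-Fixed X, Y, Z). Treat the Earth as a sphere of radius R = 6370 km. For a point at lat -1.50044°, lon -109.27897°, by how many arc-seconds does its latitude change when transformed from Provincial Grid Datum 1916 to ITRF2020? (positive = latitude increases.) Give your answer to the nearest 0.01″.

Δφ = 4.94″

sin φ = -0.026185, cos φ = 0.999657, sin λ = -0.943922, cos λ = -0.330168.
North component: ΔN = −sin φ cos λ·ΔX − sin φ sin λ·ΔY + cos φ·ΔZ = −(-0.026185)(-0.330168)(-65.3) − (-0.026185)(-0.943922)(-543.4) + (0.999657)(138.7) = 152.65 m.
1° of latitude spans πR/180 = 111177 m, so Δφ = 152.65 / 111177 × 3600 = 4.943″.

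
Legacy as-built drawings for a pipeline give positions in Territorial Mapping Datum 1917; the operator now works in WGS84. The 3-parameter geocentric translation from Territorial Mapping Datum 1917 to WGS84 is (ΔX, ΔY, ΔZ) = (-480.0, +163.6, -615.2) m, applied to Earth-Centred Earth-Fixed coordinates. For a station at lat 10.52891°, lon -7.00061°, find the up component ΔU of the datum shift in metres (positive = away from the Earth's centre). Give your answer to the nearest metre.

ΔU = -600 m

At φ = 10.52891°, λ = -7.00061°: sin φ = 0.182732, cos φ = 0.983163, sin λ = -0.121880, cos λ = 0.992545.
ΔU = cos φ cos λ·ΔX + cos φ sin λ·ΔY + sin φ·ΔZ = (0.983163)(0.992545)(-480.0) + (0.983163)(-0.121880)(163.6) + (0.182732)(-615.2) = -600.42 m.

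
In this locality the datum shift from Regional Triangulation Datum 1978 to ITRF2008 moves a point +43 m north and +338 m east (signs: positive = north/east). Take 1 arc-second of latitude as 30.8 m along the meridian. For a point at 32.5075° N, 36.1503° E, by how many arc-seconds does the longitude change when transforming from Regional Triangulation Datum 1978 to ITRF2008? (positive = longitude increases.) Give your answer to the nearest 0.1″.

At latitude 32.5075°, cos φ = 0.843321.
1″ of longitude at this latitude = 30.80 × cos φ = 25.9743 m, so Δλ = 338.0 / 25.9743 = 13.013″.

Δλ = 13.0″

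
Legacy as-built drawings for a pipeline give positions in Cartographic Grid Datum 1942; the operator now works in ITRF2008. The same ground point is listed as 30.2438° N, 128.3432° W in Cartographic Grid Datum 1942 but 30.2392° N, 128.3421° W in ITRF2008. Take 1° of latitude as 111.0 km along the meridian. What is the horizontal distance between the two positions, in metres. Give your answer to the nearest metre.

Δφ = 30.2392° − 30.2438° = -0.0046°; Δλ = -128.3421° − -128.3432° = +0.0011°.
ΔN = Δφ × 111000 = -510.6 m; ΔE = Δλ × 111000 × cos(30.2438°) = +0.0011 × 111000 × 0.863890 = 105.5 m.
Distance = √(ΔE² + ΔN²) = √(105.5² + (-510.6)²) = 521.4 m.

521 m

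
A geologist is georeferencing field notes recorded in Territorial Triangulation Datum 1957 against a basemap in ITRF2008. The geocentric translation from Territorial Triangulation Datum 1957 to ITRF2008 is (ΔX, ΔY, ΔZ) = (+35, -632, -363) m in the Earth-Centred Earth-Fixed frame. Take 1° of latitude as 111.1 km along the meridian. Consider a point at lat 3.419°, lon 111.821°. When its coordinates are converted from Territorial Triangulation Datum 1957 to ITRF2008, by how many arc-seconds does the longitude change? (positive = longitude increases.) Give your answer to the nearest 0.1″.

sin φ = 0.059637, cos φ = 0.998220, sin λ = 0.928350, cos λ = -0.371708.
East component: ΔE = −sin λ·ΔX + cos λ·ΔY = −(0.928350)(35) + (-0.371708)(-632) = 202.43 m.
1° of latitude spans 111100 m; at latitude φ, 1° of longitude spans that × cos φ = 110902.3 m, so Δλ = 202.43 / 110902.3 × 3600 = 6.571″.

Δλ = 6.6″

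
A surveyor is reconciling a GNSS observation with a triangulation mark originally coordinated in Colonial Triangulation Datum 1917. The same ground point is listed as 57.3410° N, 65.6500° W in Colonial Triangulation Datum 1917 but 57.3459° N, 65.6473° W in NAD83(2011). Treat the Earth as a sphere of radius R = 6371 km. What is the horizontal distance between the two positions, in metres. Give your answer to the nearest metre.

568 m

Δφ = 57.3459° − 57.3410° = +0.0049°; Δλ = -65.6473° − -65.6500° = +0.0027°.
1° along a meridian = πR/180 = 111195 m.
ΔN = Δφ × 111195 = 544.9 m; ΔE = Δλ × 111195 × cos(57.3410°) = +0.0027 × 111195 × 0.539638 = 162.0 m.
Distance = √(ΔE² + ΔN²) = √(162.0² + 544.9²) = 568.4 m.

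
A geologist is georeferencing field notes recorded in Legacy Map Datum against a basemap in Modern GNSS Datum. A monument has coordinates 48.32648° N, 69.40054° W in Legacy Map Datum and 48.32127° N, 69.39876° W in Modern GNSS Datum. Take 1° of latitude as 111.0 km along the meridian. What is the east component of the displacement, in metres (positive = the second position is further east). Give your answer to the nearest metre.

ΔE = 131 m

Δφ = 48.32127° − 48.32648° = -0.00521°; Δλ = -69.39876° − -69.40054° = +0.00178°.
ΔN = Δφ × 111000 = -578.3 m; ΔE = Δλ × 111000 × cos(48.32648°) = +0.00178 × 111000 × 0.664885 = 131.4 m.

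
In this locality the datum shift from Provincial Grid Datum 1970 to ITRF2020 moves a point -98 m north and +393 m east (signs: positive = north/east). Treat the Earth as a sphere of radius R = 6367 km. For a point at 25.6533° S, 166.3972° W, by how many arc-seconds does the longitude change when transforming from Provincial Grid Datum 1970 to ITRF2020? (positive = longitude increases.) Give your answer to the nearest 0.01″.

Δλ = 14.12″

At latitude -25.6533°, cos φ = 0.901430.
One radian of longitude at latitude φ spans R cos φ, so Δλ = ΔE / (R cos φ) = 393.0 / (6367000 × 0.901430) = 6.8474e-05 rad = 14.124″.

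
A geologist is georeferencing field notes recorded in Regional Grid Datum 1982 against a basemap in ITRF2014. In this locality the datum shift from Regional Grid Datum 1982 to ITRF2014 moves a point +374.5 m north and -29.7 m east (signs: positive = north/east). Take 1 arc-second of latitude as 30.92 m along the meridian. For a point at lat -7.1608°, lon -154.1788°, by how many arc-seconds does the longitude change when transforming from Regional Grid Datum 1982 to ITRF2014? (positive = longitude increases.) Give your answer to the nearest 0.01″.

At latitude -7.1608°, cos φ = 0.992200.
1″ of longitude at this latitude = 30.92 × cos φ = 30.6788 m, so Δλ = -29.7 / 30.6788 = -0.968″.

Δλ = -0.97″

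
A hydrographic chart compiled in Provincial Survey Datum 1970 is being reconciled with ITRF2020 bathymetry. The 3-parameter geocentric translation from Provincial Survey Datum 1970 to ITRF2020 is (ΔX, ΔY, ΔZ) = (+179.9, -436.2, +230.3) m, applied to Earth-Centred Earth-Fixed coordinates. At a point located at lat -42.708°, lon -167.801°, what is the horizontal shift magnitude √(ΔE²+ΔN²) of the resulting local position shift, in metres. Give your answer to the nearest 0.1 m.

477.8 m

At φ = -42.708°, λ = -167.801°: sin φ = -0.678262, cos φ = 0.734820, sin λ = -0.211308, cos λ = -0.977420.
ΔE = −sin λ·ΔX + cos λ·ΔY = −(-0.211308)·(179.9) + (-0.977420)·(-436.2) = 464.36 m.
ΔN = −sin φ cos λ·ΔX − sin φ sin λ·ΔY + cos φ·ΔZ = −(-0.678262)(-0.977420)(179.9) − (-0.678262)(-0.211308)(-436.2) + (0.734820)(230.3) = 112.48 m.
Horizontal magnitude = √(ΔE² + ΔN²) = √(464.36² + 112.48²) = 477.79 m.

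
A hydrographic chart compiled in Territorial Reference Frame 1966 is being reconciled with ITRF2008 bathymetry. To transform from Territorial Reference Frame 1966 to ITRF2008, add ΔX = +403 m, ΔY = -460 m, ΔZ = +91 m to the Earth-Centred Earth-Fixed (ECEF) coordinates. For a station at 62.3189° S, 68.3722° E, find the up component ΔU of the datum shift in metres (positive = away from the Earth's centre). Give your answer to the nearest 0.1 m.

The local up (radial) axis is (cos φ cos λ, cos φ sin λ, sin φ), giving ΔU = 69.002 − 198.649 − 80.585 = -210.23 m.

ΔU = -210.2 m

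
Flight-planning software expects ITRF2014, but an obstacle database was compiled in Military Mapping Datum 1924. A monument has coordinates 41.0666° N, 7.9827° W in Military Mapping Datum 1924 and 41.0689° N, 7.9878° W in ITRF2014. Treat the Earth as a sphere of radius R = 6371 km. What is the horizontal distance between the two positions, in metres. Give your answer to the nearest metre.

Δφ = 41.0689° − 41.0666° = +0.0023°; Δλ = -7.9878° − -7.9827° = -0.0051°.
1° along a meridian = πR/180 = 111195 m.
ΔN = Δφ × 111195 = 255.7 m; ΔE = Δλ × 111195 × cos(41.0666°) = -0.0051 × 111195 × 0.753946 = -427.6 m.
Distance = √(ΔE² + ΔN²) = √((-427.6)² + 255.7²) = 498.2 m.

498 m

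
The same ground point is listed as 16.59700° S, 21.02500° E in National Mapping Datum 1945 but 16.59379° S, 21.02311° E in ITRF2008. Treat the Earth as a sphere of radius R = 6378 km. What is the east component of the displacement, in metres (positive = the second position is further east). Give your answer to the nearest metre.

Δφ = -16.59379° − -16.59700° = +0.00321°; Δλ = 21.02311° − 21.02500° = -0.00189°.
1° along a meridian = πR/180 = 111317 m.
ΔN = Δφ × 111317 = 357.3 m; ΔE = Δλ × 111317 × cos(-16.59700°) = -0.00189 × 111317 × 0.958338 = -201.6 m.

ΔE = -202 m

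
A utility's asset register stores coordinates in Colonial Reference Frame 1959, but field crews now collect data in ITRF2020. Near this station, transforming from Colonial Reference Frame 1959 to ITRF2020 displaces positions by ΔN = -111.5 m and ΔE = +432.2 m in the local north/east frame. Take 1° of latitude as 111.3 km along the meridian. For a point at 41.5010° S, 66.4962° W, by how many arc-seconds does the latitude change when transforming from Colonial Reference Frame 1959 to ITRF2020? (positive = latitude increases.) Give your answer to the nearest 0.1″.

Δφ = -3.6″

1° of latitude = 111.3 km, so Δφ = -111.5 / 111300 = -0.0010018° = -3.606″.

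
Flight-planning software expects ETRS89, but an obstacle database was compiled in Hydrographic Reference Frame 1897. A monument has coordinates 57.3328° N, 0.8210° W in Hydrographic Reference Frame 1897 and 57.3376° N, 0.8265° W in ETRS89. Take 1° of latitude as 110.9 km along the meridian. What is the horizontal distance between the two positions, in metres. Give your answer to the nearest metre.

626 m

Δφ = 57.3376° − 57.3328° = +0.0048°; Δλ = -0.8265° − -0.8210° = -0.0055°.
ΔN = Δφ × 110900 = 532.3 m; ΔE = Δλ × 110900 × cos(57.3328°) = -0.0055 × 110900 × 0.539758 = -329.2 m.
Distance = √(ΔE² + ΔN²) = √((-329.2)² + 532.3²) = 625.9 m.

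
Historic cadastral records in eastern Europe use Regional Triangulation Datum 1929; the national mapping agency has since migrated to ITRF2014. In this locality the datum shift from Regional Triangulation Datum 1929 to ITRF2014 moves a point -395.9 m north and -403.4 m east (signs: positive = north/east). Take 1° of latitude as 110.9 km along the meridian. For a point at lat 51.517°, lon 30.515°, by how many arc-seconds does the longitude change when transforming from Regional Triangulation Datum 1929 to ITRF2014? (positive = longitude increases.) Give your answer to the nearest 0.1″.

Δλ = -21.0″

At latitude 51.517°, cos φ = 0.622282.
1° of longitude at this latitude = 110.9 × cos φ = 69.01 km, so Δλ = -403.4 / 69011.1 = -0.0058454° = -21.044″.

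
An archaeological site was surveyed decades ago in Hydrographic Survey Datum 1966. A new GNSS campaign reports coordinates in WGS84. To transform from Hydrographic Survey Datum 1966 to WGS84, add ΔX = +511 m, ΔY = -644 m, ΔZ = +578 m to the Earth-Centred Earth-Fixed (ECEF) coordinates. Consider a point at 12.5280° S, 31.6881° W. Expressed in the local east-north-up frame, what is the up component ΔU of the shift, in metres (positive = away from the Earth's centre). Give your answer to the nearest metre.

At φ = -12.5280°, λ = -31.6881°: sin φ = -0.216917, cos φ = 0.976190, sin λ = -0.525295, cos λ = 0.850920.
ΔU = cos φ cos λ·ΔX + cos φ sin λ·ΔY + sin φ·ΔZ = (0.976190)(0.850920)(511) + (0.976190)(-0.525295)(-644) + (-0.216917)(578) = 629.32 m.

ΔU = 629 m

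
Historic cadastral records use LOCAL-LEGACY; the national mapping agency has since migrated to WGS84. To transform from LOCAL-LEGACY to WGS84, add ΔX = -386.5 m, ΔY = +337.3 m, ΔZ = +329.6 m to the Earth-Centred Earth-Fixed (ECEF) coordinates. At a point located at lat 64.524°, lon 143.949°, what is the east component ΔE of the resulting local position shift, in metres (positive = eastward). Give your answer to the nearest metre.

ΔE = -45 m

The local east axis at (φ, λ) is (−sin λ, cos λ, 0), so ΔE = −sin(143.949°)·(-386.5) + cos(143.949°)·337.3 = -45.25 m.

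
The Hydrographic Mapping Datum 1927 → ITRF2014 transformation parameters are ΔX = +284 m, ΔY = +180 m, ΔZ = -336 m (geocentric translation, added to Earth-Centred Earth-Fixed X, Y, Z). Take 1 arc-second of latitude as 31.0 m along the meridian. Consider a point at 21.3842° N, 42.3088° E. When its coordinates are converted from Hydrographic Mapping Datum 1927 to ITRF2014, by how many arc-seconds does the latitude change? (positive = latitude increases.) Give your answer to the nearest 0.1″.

Δφ = -14.0″

sin φ = 0.364620, cos φ = 0.931156, sin λ = 0.673126, cos λ = 0.739528.
North component: ΔN = −sin φ cos λ·ΔX − sin φ sin λ·ΔY + cos φ·ΔZ = −(0.364620)(0.739528)(284) − (0.364620)(0.673126)(180) + (0.931156)(-336) = -433.63 m.
1° of latitude spans 3600 × 31.00 = 111600 m, so Δφ = -433.63 / 111600 × 3600 = -13.988″.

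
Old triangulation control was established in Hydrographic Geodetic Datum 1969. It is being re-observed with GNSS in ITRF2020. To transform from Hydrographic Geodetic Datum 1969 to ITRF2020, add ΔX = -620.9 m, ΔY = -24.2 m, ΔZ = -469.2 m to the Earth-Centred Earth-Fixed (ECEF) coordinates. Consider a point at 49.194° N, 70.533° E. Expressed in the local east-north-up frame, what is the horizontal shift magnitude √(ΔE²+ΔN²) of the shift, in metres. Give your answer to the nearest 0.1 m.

592.4 m

At φ = 49.194°, λ = 70.533°: sin φ = 0.756927, cos φ = 0.653500, sin λ = 0.942834, cos λ = 0.333264.
ΔE = −sin λ·ΔX + cos λ·ΔY = −(0.942834)·(-620.9) + (0.333264)·(-24.2) = 577.34 m.
ΔN = −sin φ cos λ·ΔX − sin φ sin λ·ΔY + cos φ·ΔZ = −(0.756927)(0.333264)(-620.9) − (0.756927)(0.942834)(-24.2) + (0.653500)(-469.2) = -132.73 m.
Horizontal magnitude = √(ΔE² + ΔN²) = √(577.34² + (-132.73)²) = 592.40 m.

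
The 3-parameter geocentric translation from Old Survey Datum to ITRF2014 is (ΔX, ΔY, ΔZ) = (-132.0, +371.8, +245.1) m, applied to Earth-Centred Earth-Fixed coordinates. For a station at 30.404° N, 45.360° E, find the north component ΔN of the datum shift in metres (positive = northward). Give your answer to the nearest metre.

ΔN = 124 m

The local north axis is (−sin φ cos λ, −sin φ sin λ, cos φ), giving ΔN = 46.940 − 133.887 + 211.393 = 124.45 m.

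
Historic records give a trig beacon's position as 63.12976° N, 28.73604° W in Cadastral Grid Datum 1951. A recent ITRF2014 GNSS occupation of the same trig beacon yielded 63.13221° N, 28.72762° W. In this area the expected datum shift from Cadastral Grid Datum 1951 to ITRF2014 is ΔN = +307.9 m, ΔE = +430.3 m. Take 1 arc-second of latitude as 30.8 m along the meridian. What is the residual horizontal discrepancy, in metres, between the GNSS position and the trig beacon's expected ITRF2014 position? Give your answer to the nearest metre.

Observed coordinate differences: Δφ = +0.00245°, Δλ = +0.00842°.
Converting to metres (1° lat = 110880 m, cos φ = 0.451971): observed ΔN = 271.7 m, observed ΔE = 422.0 m.
Subtracting the expected shift leaves a residual of 271.7 − (307.9) = -36.2 m north and 422.0 − (430.3) = -8.3 m east.
Residual distance = √((-36.2)² + (-8.3)²) = 37.2 m.

37 m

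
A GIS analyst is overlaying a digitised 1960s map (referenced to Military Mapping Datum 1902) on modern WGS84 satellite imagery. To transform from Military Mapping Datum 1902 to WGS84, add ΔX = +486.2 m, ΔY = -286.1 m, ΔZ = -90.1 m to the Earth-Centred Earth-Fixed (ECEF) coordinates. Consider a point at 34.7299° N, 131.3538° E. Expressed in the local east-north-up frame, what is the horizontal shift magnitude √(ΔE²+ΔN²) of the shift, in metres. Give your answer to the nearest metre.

291 m

At φ = 34.7299°, λ = 131.3538°: sin φ = 0.569708, cos φ = 0.821847, sin λ = 0.750644, cos λ = -0.660707.
ΔE = −sin λ·ΔX + cos λ·ΔY = −(0.750644)·(486.2) + (-0.660707)·(-286.1) = -175.93 m.
ΔN = −sin φ cos λ·ΔX − sin φ sin λ·ΔY + cos φ·ΔZ = −(0.569708)(-0.660707)(486.2) − (0.569708)(0.750644)(-286.1) + (0.821847)(-90.1) = 231.31 m.
Horizontal magnitude = √(ΔE² + ΔN²) = √((-175.93)² + 231.31²) = 290.62 m.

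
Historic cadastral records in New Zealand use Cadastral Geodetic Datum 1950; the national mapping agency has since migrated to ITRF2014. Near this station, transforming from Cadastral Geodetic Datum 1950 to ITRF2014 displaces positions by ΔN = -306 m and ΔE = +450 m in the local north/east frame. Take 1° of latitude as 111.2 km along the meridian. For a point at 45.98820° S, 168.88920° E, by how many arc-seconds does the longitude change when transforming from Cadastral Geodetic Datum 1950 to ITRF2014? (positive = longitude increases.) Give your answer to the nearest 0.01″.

At latitude -45.98820°, cos φ = 0.694807.
1° of longitude at this latitude = 111.2 × cos φ = 77.26 km, so Δλ = 450.0 / 77262.5 = 0.0058243° = 20.967″.

Δλ = 20.97″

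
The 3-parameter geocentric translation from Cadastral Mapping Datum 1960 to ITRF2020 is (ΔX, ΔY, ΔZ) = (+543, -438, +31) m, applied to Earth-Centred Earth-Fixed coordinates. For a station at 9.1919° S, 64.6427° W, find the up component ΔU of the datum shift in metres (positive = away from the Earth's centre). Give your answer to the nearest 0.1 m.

ΔU = 615.3 m

The local up (radial) axis is (cos φ cos λ, cos φ sin λ, sin φ), giving ΔU = 229.560 + 390.718 − 4.952 = 615.33 m.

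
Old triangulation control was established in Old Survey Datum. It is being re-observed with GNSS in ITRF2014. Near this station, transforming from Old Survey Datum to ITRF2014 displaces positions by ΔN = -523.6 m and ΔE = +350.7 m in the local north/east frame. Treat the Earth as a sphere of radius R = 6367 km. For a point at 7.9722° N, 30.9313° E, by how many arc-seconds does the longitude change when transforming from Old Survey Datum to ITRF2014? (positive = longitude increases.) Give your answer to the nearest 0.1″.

Δλ = 11.5″

At latitude 7.9722°, cos φ = 0.990335.
One radian of longitude at latitude φ spans R cos φ, so Δλ = ΔE / (R cos φ) = 350.7 / (6367000 × 0.990335) = 5.5618e-05 rad = 11.472″.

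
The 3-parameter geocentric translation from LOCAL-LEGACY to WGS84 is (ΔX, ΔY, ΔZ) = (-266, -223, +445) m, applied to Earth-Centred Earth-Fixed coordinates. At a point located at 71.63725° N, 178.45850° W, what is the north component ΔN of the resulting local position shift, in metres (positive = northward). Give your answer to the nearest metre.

ΔN = -118 m

The local north axis is (−sin φ cos λ, −sin φ sin λ, cos φ), giving ΔN = -252.364 − 5.693 + 140.189 = -117.87 m.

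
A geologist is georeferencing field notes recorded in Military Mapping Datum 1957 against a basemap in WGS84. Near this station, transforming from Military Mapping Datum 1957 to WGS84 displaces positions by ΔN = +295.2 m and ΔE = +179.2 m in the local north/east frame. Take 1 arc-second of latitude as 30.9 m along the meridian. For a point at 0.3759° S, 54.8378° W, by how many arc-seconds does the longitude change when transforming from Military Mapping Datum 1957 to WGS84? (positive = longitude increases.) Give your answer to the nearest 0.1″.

Δλ = 5.8″

At latitude -0.3759°, cos φ = 0.999978.
1″ of longitude at this latitude = 30.90 × cos φ = 30.8993 m, so Δλ = 179.2 / 30.8993 = 5.799″.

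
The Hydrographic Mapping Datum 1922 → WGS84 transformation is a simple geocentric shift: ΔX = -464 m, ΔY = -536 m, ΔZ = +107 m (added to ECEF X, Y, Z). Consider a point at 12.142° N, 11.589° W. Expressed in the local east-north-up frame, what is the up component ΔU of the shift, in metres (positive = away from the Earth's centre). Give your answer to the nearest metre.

The local up (radial) axis is (cos φ cos λ, cos φ sin λ, sin φ), giving ΔU = -444.372 + 105.268 + 22.506 = -316.60 m.

ΔU = -317 m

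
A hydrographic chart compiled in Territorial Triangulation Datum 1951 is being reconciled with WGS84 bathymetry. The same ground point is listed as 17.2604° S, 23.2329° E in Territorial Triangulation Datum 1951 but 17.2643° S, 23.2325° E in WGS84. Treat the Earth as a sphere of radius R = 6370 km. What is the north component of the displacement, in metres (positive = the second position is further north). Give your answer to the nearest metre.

Δφ = -17.2643° − -17.2604° = -0.0039°; Δλ = 23.2325° − 23.2329° = -0.0004°.
1° along a meridian = πR/180 = 111177 m.
ΔN = Δφ × 111177 = -433.6 m; ΔE = Δλ × 111177 × cos(-17.2604°) = -0.0004 × 111177 × 0.954966 = -42.5 m.

ΔN = -434 m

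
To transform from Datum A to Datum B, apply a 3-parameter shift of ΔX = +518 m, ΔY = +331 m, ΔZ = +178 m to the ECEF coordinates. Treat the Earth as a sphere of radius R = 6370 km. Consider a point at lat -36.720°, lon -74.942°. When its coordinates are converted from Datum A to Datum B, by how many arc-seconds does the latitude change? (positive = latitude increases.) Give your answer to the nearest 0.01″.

Δφ = 1.04″

sin φ = -0.597905, cos φ = 0.801567, sin λ = -0.965663, cos λ = 0.259797.
North component: ΔN = −sin φ cos λ·ΔX − sin φ sin λ·ΔY + cos φ·ΔZ = −(-0.597905)(0.259797)(518) − (-0.597905)(-0.965663)(331) + (0.801567)(178) = 32.03 m.
1° of latitude spans πR/180 = 111177 m, so Δφ = 32.03 / 111177 × 3600 = 1.037″.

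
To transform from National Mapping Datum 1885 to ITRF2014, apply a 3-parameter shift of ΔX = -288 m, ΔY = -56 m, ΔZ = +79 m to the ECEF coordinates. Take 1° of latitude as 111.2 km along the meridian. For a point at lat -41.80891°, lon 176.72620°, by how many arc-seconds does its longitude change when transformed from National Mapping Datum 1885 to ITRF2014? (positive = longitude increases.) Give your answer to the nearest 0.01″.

sin φ = -0.666648, cos φ = 0.745372, sin λ = 0.057108, cos λ = -0.998368.
East component: ΔE = −sin λ·ΔX + cos λ·ΔY = −(0.057108)(-288) + (-0.998368)(-56) = 72.36 m.
1° of latitude spans 111200 m; at latitude φ, 1° of longitude spans that × cos φ = 82885.4 m, so Δλ = 72.36 / 82885.4 × 3600 = 3.143″.

Δλ = 3.14″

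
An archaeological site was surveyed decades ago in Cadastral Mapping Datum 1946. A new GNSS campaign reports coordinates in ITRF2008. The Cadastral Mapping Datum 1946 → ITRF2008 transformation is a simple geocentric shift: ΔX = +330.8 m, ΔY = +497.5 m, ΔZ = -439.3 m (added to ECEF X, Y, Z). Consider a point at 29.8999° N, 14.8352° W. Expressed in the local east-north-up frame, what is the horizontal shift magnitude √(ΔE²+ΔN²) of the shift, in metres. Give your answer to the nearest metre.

The local east axis at (φ, λ) is (−sin λ, cos λ, 0), so ΔE = −sin(-14.8352°)·330.8 + cos(-14.8352°)·497.5 = 565.61 m.
The local north axis is (−sin φ cos λ, −sin φ sin λ, cos φ), giving ΔN = -159.403 + 63.497 − 380.828 = -476.73 m.
Horizontal magnitude = √(ΔE² + ΔN²) = √(565.61² + (-476.73)²) = 739.73 m.

740 m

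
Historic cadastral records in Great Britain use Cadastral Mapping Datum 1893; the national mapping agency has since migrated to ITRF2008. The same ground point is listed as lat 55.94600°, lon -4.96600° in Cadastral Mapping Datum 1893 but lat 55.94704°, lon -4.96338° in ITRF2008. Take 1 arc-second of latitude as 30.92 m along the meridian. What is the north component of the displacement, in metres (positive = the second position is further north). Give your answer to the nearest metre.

Δφ = 55.94704° − 55.94600° = +0.00104°; Δλ = -4.96338° − -4.96600° = +0.00262°.
1° of latitude = 3600 × 30.92 = 111312 m.
ΔN = Δφ × 111312 = 115.8 m; ΔE = Δλ × 111312 × cos(55.94600°) = +0.00262 × 111312 × 0.559974 = 163.3 m.

ΔN = 116 m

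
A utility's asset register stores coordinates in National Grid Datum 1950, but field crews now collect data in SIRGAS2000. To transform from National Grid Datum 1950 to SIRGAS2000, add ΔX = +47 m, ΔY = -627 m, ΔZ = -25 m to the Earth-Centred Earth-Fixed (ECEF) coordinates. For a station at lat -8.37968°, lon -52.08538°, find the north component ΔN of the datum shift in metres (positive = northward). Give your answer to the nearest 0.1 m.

ΔN = 51.6 m

The local north axis is (−sin φ cos λ, −sin φ sin λ, cos φ), giving ΔN = 4.209 + 72.088 − 24.733 = 51.56 m.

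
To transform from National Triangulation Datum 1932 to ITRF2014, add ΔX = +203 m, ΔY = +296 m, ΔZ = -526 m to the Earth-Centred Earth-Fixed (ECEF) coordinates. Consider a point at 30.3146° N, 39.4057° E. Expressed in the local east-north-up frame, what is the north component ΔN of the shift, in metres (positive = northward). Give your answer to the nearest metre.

ΔN = -628 m

At φ = 30.3146°, λ = 39.4057°: sin φ = 0.504748, cos φ = 0.863267, sin λ = 0.634807, cos λ = 0.772670.
ΔN = −sin φ cos λ·ΔX − sin φ sin λ·ΔY + cos φ·ΔZ = −(0.504748)(0.772670)(203) − (0.504748)(0.634807)(296) + (0.863267)(-526) = -628.09 m.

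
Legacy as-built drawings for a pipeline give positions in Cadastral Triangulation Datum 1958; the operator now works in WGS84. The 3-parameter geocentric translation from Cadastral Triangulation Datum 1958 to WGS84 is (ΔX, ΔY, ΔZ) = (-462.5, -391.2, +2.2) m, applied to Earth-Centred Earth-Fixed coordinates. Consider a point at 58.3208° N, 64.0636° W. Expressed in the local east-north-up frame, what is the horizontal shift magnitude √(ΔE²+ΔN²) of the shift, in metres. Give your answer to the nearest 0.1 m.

600.4 m

At φ = 58.3208°, λ = -64.0636°: sin φ = 0.851002, cos φ = 0.525163, sin λ = -0.899280, cos λ = 0.437373.
ΔE = −sin λ·ΔX + cos λ·ΔY = −(-0.899280)·(-462.5) + (0.437373)·(-391.2) = -587.02 m.
ΔN = −sin φ cos λ·ΔX − sin φ sin λ·ΔY + cos φ·ΔZ = −(0.851002)(0.437373)(-462.5) − (0.851002)(-0.899280)(-391.2) + (0.525163)(2.2) = -126.08 m.
Horizontal magnitude = √(ΔE² + ΔN²) = √((-587.02)² + (-126.08)²) = 600.40 m.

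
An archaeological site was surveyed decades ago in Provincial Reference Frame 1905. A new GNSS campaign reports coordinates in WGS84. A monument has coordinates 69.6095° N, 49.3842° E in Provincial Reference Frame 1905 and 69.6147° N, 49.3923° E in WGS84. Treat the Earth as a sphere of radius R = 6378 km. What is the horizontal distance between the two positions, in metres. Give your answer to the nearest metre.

Δφ = 69.6147° − 69.6095° = +0.0052°; Δλ = 49.3923° − 49.3842° = +0.0081°.
1° along a meridian = πR/180 = 111317 m.
ΔN = Δφ × 111317 = 578.8 m; ΔE = Δλ × 111317 × cos(69.6095°) = +0.0081 × 111317 × 0.348417 = 314.2 m.
Distance = √(ΔE² + ΔN²) = √(314.2² + 578.8²) = 658.6 m.

659 m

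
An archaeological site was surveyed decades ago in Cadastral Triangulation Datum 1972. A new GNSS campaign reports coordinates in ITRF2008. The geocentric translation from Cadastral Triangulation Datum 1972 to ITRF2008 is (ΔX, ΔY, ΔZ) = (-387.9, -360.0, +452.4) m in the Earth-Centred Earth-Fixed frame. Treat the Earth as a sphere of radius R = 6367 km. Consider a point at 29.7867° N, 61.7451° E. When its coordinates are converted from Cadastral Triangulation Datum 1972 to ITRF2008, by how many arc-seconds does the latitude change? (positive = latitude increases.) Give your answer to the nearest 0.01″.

Δφ = 20.78″

sin φ = 0.496773, cos φ = 0.867881, sin λ = 0.880850, cos λ = 0.473395.
North component: ΔN = −sin φ cos λ·ΔX − sin φ sin λ·ΔY + cos φ·ΔZ = −(0.496773)(0.473395)(-387.9) − (0.496773)(0.880850)(-360.0) + (0.867881)(452.4) = 641.38 m.
1° of latitude spans πR/180 = 111125 m, so Δφ = 641.38 / 111125 × 3600 = 20.778″.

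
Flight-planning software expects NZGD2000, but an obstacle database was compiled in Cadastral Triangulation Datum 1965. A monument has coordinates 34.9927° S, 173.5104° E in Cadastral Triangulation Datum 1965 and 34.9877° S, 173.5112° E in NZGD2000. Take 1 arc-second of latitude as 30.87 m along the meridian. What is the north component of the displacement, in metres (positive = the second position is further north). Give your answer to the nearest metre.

ΔN = 556 m

Δφ = -34.9877° − -34.9927° = +0.0050°; Δλ = 173.5112° − 173.5104° = +0.0008°.
1° of latitude = 3600 × 30.87 = 111132 m.
ΔN = Δφ × 111132 = 555.7 m; ΔE = Δλ × 111132 × cos(-34.9927°) = +0.0008 × 111132 × 0.819225 = 72.8 m.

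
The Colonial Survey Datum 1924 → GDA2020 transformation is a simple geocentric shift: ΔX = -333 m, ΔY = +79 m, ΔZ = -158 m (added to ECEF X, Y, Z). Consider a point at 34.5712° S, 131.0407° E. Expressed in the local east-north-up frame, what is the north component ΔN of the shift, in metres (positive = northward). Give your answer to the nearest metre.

At φ = -34.5712°, λ = 131.0407°: sin φ = -0.567430, cos φ = 0.823422, sin λ = 0.754243, cos λ = -0.656595.
ΔN = −sin φ cos λ·ΔX − sin φ sin λ·ΔY + cos φ·ΔZ = −(-0.567430)(-0.656595)(-333) − (-0.567430)(0.754243)(79) + (0.823422)(-158) = 27.78 m.

ΔN = 28 m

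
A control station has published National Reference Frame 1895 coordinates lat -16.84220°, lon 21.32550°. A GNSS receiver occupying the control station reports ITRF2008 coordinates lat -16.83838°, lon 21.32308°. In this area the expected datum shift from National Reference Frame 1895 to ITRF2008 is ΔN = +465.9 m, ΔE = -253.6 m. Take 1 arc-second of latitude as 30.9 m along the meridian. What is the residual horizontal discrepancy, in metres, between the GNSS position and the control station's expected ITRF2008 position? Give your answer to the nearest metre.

41 m

Observed coordinate differences: Δφ = +0.00382°, Δλ = -0.00242°.
Converting to metres (1° lat = 111240 m, cos φ = 0.957106): observed ΔN = 424.9 m, observed ΔE = -257.7 m.
Subtracting the expected shift leaves a residual of 424.9 − (465.9) = -41.0 m north and -257.7 − (-253.6) = -4.1 m east.
Residual distance = √((-41.0)² + (-4.1)²) = 41.2 m.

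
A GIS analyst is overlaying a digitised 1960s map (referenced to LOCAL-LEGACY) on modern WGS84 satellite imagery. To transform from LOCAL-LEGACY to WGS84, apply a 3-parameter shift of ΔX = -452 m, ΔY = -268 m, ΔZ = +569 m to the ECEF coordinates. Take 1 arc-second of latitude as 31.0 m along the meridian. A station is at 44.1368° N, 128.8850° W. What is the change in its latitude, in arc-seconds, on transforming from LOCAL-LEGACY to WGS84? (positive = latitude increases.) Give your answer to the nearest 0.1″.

sin φ = 0.696374, cos φ = 0.717679, sin λ = -0.778408, cos λ = -0.627759.
North component: ΔN = −sin φ cos λ·ΔX − sin φ sin λ·ΔY + cos φ·ΔZ = −(0.696374)(-0.627759)(-452) − (0.696374)(-0.778408)(-268) + (0.717679)(569) = 65.49 m.
1° of latitude spans 3600 × 31.00 = 111600 m, so Δφ = 65.49 / 111600 × 3600 = 2.113″.

Δφ = 2.1″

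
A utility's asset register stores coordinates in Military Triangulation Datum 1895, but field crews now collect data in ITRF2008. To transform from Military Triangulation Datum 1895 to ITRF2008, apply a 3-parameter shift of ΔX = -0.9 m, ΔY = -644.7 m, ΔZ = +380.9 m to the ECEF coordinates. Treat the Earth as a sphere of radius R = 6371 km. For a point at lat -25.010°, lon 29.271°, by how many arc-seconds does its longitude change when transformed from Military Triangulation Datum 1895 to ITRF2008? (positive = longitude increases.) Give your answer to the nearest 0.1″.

Δλ = -20.1″

sin φ = -0.422776, cos φ = 0.906234, sin λ = 0.488941, cos λ = 0.872317.
East component: ΔE = −sin λ·ΔX + cos λ·ΔY = −(0.488941)(-0.9) + (0.872317)(-644.7) = -561.94 m.
1° of latitude spans πR/180 = 111195 m; at latitude φ, 1° of longitude spans that × cos φ = 100768.6 m, so Δλ = -561.94 / 100768.6 × 3600 = -20.076″.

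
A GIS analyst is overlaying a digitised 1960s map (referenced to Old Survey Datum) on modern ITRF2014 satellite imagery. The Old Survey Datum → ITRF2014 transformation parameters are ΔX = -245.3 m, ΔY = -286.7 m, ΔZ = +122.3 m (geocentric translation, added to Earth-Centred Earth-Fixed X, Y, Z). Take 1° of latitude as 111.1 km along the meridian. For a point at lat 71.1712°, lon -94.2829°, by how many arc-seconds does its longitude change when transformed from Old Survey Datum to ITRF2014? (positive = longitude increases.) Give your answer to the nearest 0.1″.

Δλ = -22.4″

sin φ = 0.946487, cos φ = 0.322741, sin λ = -0.997207, cos λ = -0.074681.
East component: ΔE = −sin λ·ΔX + cos λ·ΔY = −(-0.997207)(-245.3) + (-0.074681)(-286.7) = -223.20 m.
1° of latitude spans 111100 m; at latitude φ, 1° of longitude spans that × cos φ = 35856.6 m, so Δλ = -223.20 / 35856.6 × 3600 = -22.410″.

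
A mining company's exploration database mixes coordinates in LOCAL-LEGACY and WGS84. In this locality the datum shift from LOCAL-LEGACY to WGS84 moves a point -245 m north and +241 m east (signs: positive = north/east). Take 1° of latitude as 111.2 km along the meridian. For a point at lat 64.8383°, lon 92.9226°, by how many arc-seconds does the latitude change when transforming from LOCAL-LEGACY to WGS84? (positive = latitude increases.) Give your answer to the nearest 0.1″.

Δφ = -7.9″

1° of latitude = 111.2 km, so Δφ = -245.0 / 111200 = -0.0022032° = -7.932″.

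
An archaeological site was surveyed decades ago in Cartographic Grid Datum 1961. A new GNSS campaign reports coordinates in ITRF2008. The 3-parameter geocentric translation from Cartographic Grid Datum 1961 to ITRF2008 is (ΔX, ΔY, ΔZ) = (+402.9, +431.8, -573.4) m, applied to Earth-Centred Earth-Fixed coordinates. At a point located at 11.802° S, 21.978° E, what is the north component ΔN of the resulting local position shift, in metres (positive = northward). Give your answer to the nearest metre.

ΔN = -452 m

The local north axis is (−sin φ cos λ, −sin φ sin λ, cos φ), giving ΔN = 76.417 + 33.052 − 561.278 = -451.81 m.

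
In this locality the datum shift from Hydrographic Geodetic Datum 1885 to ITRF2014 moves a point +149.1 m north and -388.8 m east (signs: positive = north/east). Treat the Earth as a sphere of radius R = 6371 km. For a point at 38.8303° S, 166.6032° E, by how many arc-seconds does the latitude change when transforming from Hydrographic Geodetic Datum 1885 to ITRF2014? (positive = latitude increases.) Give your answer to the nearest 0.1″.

Δφ = 4.8″

On a sphere of radius R, 1 rad of latitude = R, so Δφ = ΔN / R = 149.1 / 6371000 = 2.3403e-05 rad = 4.827″.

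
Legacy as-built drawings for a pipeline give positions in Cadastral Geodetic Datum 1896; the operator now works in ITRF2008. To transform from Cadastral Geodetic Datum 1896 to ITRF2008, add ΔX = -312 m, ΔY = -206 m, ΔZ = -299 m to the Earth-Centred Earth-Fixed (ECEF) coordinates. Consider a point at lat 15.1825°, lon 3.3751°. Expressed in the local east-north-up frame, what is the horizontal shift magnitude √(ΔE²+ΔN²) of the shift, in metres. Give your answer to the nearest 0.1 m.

At φ = 15.1825°, λ = 3.3751°: sin φ = 0.261894, cos φ = 0.965097, sin λ = 0.058873, cos λ = 0.998266.
ΔE = −sin λ·ΔX + cos λ·ΔY = −(0.058873)·(-312) + (0.998266)·(-206) = -187.27 m.
ΔN = −sin φ cos λ·ΔX − sin φ sin λ·ΔY + cos φ·ΔZ = −(0.261894)(0.998266)(-312) − (0.261894)(0.058873)(-206) + (0.965097)(-299) = -203.82 m.
Horizontal magnitude = √(ΔE² + ΔN²) = √((-187.27)² + (-203.82)²) = 276.79 m.

276.8 m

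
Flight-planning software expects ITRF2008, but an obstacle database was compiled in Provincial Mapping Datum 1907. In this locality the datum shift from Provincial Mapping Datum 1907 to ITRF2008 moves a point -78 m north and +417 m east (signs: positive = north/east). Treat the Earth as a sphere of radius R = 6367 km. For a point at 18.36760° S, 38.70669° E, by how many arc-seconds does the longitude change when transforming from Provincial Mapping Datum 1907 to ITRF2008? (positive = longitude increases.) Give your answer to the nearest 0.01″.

Δλ = 14.23″

At latitude -18.36760°, cos φ = 0.949054.
One radian of longitude at latitude φ spans R cos φ, so Δλ = ΔE / (R cos φ) = 417.0 / (6367000 × 0.949054) = 6.9010e-05 rad = 14.234″.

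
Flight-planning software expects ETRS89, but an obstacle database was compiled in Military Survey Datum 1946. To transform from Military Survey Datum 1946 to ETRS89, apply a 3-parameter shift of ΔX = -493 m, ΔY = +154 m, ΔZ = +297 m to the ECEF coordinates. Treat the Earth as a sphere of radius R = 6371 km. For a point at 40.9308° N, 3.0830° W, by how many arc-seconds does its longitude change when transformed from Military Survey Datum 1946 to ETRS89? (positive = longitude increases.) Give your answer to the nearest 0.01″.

sin φ = 0.655147, cos φ = 0.755501, sin λ = -0.053783, cos λ = 0.998553.
East component: ΔE = −sin λ·ΔX + cos λ·ΔY = −(-0.053783)(-493) + (0.998553)(154) = 127.26 m.
1° of latitude spans πR/180 = 111195 m; at latitude φ, 1° of longitude spans that × cos φ = 84007.9 m, so Δλ = 127.26 / 84007.9 × 3600 = 5.454″.

Δλ = 5.45″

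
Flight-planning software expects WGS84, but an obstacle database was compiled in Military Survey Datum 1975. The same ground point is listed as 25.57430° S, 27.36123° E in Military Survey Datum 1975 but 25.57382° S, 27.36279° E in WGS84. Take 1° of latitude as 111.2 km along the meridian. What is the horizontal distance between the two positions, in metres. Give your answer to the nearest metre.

Δφ = -25.57382° − -25.57430° = +0.00048°; Δλ = 27.36279° − 27.36123° = +0.00156°.
ΔN = Δφ × 111200 = 53.4 m; ΔE = Δλ × 111200 × cos(-25.57430°) = +0.00156 × 111200 × 0.902026 = 156.5 m.
Distance = √(ΔE² + ΔN²) = √(156.5² + 53.4²) = 165.3 m.

165 m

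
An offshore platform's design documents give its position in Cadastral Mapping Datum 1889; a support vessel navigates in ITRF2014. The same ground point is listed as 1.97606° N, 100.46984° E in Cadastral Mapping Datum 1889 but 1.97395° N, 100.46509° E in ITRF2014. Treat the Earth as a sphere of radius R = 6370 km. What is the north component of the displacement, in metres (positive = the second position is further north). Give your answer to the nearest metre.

ΔN = -235 m

Δφ = 1.97395° − 1.97606° = -0.00211°; Δλ = 100.46509° − 100.46984° = -0.00475°.
1° along a meridian = πR/180 = 111177 m.
ΔN = Δφ × 111177 = -234.6 m; ΔE = Δλ × 111177 × cos(1.97606°) = -0.00475 × 111177 × 0.999405 = -527.8 m.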